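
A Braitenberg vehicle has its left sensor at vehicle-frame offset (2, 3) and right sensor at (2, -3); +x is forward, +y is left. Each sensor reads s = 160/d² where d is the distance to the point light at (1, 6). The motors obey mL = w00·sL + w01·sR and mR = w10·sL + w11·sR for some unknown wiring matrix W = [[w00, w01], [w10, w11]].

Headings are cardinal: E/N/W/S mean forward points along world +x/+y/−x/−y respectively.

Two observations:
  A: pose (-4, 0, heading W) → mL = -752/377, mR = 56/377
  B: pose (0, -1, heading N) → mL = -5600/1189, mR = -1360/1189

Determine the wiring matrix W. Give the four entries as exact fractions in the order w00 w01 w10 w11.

-1/2 -1/2 -1 1/2

obs A: pose=(-4,0,W) → sL=16/13, sR=80/29, mL=-752/377, mR=56/377
obs B: pose=(0,-1,N) → sL=160/41, sR=160/29, mL=-5600/1189, mR=-1360/1189
sensor matrix S = [[16/13, 80/29], [160/41, 160/29]]; det S = -61440/15457
solve [mL_A; mL_B] = S·[w00; w01] and [mR_A; mR_B] = S·[w10; w11]:
  w00 = -1/2, w01 = -1/2, w10 = -1, w11 = 1/2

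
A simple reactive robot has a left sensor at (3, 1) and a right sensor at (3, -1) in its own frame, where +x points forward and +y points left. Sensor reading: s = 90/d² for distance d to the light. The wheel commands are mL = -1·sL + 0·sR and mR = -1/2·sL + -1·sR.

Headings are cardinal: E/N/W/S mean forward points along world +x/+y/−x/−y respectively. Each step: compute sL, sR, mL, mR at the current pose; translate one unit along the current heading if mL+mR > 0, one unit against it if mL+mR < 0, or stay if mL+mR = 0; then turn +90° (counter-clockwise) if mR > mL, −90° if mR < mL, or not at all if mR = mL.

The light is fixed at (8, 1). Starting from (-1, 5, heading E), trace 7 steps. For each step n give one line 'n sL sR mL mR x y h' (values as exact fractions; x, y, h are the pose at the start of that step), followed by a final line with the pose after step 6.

n=0: pose=(-1,5,E); sL=90/61, sR=2; mL=-90/61, mR=-167/61; mL+mR=-257/61 → advance -1; mR−mL=-77/61 → turn -1·90°
n=1: pose=(-2,5,S); sL=45/41, sR=45/61; mL=-45/41, mR=-6435/5002; mL+mR=-11925/5002 → advance -1; mR−mL=-945/5002 → turn -1·90°
n=2: pose=(-2,6,W); sL=18/37, sR=18/41; mL=-18/37, mR=-1035/1517; mL+mR=-1773/1517 → advance -1; mR−mL=-297/1517 → turn -1·90°
n=3: pose=(-1,6,N); sL=45/82, sR=45/64; mL=-45/82, mR=-2565/2624; mL+mR=-4005/2624 → advance -1; mR−mL=-1125/2624 → turn -1·90°
n=4: pose=(-1,5,E); sL=90/61, sR=2; mL=-90/61, mR=-167/61; mL+mR=-257/61 → advance -1; mR−mL=-77/61 → turn -1·90°
n=5: pose=(-2,5,S); sL=45/41, sR=45/61; mL=-45/41, mR=-6435/5002; mL+mR=-11925/5002 → advance -1; mR−mL=-945/5002 → turn -1·90°
n=6: pose=(-2,6,W); sL=18/37, sR=18/41; mL=-18/37, mR=-1035/1517; mL+mR=-1773/1517 → advance -1; mR−mL=-297/1517 → turn -1·90°

0 90/61 2 -90/61 -167/61 -1 5 E
1 45/41 45/61 -45/41 -6435/5002 -2 5 S
2 18/37 18/41 -18/37 -1035/1517 -2 6 W
3 45/82 45/64 -45/82 -2565/2624 -1 6 N
4 90/61 2 -90/61 -167/61 -1 5 E
5 45/41 45/61 -45/41 -6435/5002 -2 5 S
6 18/37 18/41 -18/37 -1035/1517 -2 6 W
final -1 6 N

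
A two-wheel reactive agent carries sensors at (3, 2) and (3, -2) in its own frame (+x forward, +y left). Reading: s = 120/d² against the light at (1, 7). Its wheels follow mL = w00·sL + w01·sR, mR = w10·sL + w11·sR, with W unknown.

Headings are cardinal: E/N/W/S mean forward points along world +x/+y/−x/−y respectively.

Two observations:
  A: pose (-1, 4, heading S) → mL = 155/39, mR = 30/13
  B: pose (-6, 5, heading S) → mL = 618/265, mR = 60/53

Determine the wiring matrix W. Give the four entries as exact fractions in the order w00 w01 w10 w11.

1/2 1 0 1

obs A: pose=(-1,4,S) → sL=10/3, sR=30/13, mL=155/39, mR=30/13
obs B: pose=(-6,5,S) → sL=12/5, sR=60/53, mL=618/265, mR=60/53
sensor matrix S = [[10/3, 30/13], [12/5, 60/53]]; det S = -1216/689
solve [mL_A; mL_B] = S·[w00; w01] and [mR_A; mR_B] = S·[w10; w11]:
  w00 = 1/2, w01 = 1, w10 = 0, w11 = 1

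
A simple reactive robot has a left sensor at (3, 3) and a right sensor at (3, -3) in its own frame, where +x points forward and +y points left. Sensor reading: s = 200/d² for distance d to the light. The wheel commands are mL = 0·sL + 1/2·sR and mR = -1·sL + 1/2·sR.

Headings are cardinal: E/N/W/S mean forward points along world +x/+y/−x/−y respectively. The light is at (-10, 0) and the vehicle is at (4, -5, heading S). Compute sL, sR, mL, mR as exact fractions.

left sensor world pos  = (7, -8); dL² = 353
right sensor world pos = (1, -8); dR² = 185
sL = 200/353 = 200/353
sR = 200/185 = 40/37
mL = 0·sL + 1/2·sR = 20/37
mR = -1·sL + 1/2·sR = -340/13061

200/353 40/37 20/37 -340/13061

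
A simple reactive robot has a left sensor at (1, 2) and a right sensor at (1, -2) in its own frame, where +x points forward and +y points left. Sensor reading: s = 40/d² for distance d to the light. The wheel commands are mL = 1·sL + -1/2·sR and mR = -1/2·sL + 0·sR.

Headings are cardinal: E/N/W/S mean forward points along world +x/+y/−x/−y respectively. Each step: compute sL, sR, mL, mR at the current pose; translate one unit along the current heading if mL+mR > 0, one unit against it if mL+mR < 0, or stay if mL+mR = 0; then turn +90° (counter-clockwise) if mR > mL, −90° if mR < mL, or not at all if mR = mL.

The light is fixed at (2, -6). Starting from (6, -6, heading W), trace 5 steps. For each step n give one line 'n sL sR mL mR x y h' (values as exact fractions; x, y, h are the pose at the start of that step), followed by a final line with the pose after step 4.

n=0: pose=(6,-6,W); sL=40/13, sR=40/13; mL=20/13, mR=-20/13; mL+mR=0 → advance +0; mR−mL=-40/13 → turn -1·90°
n=1: pose=(6,-6,N); sL=8, sR=40/37; mL=276/37, mR=-4; mL+mR=128/37 → advance +1; mR−mL=-424/37 → turn -1·90°
n=2: pose=(6,-5,E); sL=20/17, sR=20/13; mL=90/221, mR=-10/17; mL+mR=-40/221 → advance -1; mR−mL=-220/221 → turn -1·90°
n=3: pose=(5,-5,S); sL=8/5, sR=40; mL=-92/5, mR=-4/5; mL+mR=-96/5 → advance -1; mR−mL=88/5 → turn +1·90°
n=4: pose=(5,-4,E); sL=5/4, sR=5/2; mL=0, mR=-5/8; mL+mR=-5/8 → advance -1; mR−mL=-5/8 → turn -1·90°

0 40/13 40/13 20/13 -20/13 6 -6 W
1 8 40/37 276/37 -4 6 -6 N
2 20/17 20/13 90/221 -10/17 6 -5 E
3 8/5 40 -92/5 -4/5 5 -5 S
4 5/4 5/2 0 -5/8 5 -4 E
final 4 -4 S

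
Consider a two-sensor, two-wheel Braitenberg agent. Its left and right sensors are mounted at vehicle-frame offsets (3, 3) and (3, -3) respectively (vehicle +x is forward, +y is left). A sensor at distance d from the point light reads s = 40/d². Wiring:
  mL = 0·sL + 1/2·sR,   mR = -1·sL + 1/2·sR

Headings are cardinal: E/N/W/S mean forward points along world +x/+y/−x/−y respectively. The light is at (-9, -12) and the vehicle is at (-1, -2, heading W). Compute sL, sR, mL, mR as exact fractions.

left sensor world pos  = (-4, -5); dL² = 74
right sensor world pos = (-4, 1); dR² = 194
sL = 40/74 = 20/37
sR = 40/194 = 20/97
mL = 0·sL + 1/2·sR = 10/97
mR = -1·sL + 1/2·sR = -1570/3589

20/37 20/97 10/97 -1570/3589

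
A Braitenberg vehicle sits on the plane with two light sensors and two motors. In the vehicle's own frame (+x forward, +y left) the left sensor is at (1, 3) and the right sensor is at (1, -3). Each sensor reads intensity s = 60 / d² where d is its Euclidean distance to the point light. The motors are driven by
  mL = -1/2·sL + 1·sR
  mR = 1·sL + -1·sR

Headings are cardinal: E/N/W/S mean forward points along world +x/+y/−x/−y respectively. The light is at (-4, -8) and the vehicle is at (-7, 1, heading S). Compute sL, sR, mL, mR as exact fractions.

left sensor world pos  = (-4, 0); dL² = 64
right sensor world pos = (-10, 0); dR² = 100
sL = 60/64 = 15/16
sR = 60/100 = 3/5
mL = -1/2·sL + 1·sR = 21/160
mR = 1·sL + -1·sR = 27/80

15/16 3/5 21/160 27/80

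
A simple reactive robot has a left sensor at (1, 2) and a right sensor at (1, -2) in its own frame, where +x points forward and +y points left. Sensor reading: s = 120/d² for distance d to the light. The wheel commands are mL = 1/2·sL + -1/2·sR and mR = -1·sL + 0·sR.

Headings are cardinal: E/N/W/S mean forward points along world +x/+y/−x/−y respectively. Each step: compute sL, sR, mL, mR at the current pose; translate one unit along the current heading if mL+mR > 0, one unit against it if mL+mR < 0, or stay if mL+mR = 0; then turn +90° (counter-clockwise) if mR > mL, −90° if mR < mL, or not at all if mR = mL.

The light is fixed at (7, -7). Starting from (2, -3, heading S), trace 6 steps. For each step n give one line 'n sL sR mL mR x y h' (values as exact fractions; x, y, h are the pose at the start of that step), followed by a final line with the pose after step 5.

0 20/3 60/29 200/87 -20/3 2 -3 S
1 8/3 24/17 32/51 -8/3 2 -2 W
2 5/3 3 -2/3 -5/3 3 -2 N
3 8/3 120/13 -128/39 -8/3 3 -3 E
4 60/37 60/17 -600/629 -60/37 2 -3 N
5 120/41 120/17 -1440/697 -120/41 2 -4 E
final 1 -4 S

n=0: pose=(2,-3,S); sL=20/3, sR=60/29; mL=200/87, mR=-20/3; mL+mR=-380/87 → advance -1; mR−mL=-260/29 → turn -1·90°
n=1: pose=(2,-2,W); sL=8/3, sR=24/17; mL=32/51, mR=-8/3; mL+mR=-104/51 → advance -1; mR−mL=-56/17 → turn -1·90°
n=2: pose=(3,-2,N); sL=5/3, sR=3; mL=-2/3, mR=-5/3; mL+mR=-7/3 → advance -1; mR−mL=-1 → turn -1·90°
n=3: pose=(3,-3,E); sL=8/3, sR=120/13; mL=-128/39, mR=-8/3; mL+mR=-232/39 → advance -1; mR−mL=8/13 → turn +1·90°
n=4: pose=(2,-3,N); sL=60/37, sR=60/17; mL=-600/629, mR=-60/37; mL+mR=-1620/629 → advance -1; mR−mL=-420/629 → turn -1·90°
n=5: pose=(2,-4,E); sL=120/41, sR=120/17; mL=-1440/697, mR=-120/41; mL+mR=-3480/697 → advance -1; mR−mL=-600/697 → turn -1·90°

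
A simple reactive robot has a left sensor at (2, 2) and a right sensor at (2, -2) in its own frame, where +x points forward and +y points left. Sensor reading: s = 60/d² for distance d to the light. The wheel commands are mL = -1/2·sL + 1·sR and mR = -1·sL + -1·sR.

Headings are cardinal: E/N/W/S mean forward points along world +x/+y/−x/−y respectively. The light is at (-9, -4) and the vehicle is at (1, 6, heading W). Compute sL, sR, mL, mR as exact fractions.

left sensor world pos  = (-1, 4); dL² = 128
right sensor world pos = (-1, 8); dR² = 208
sL = 60/128 = 15/32
sR = 60/208 = 15/52
mL = -1/2·sL + 1·sR = 45/832
mR = -1·sL + -1·sR = -315/416

15/32 15/52 45/832 -315/416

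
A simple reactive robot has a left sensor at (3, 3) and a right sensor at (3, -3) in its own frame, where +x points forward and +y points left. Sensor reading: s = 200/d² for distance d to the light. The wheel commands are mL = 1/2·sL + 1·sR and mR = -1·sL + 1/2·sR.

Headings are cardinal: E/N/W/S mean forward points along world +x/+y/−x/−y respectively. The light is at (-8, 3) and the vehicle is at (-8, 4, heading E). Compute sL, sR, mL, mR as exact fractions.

8 200/13 252/13 -4/13

left sensor world pos  = (-5, 7); dL² = 25
right sensor world pos = (-5, 1); dR² = 13
sL = 200/25 = 8
sR = 200/13 = 200/13
mL = 1/2·sL + 1·sR = 252/13
mR = -1·sL + 1/2·sR = -4/13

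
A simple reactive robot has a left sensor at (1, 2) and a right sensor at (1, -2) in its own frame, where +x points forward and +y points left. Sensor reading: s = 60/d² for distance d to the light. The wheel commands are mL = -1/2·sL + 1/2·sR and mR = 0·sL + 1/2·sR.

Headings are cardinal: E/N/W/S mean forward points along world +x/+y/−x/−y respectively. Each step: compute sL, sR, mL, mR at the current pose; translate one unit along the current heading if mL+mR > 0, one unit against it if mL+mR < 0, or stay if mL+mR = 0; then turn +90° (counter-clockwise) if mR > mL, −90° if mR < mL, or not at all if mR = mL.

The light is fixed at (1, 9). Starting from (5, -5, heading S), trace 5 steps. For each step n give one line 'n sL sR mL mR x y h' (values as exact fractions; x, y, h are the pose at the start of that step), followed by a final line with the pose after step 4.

0 20/87 60/229 320/19923 30/229 5 -5 S
1 30/97 30/157 -900/15229 15/157 5 -6 E
2 12/41 12/49 -48/2009 6/49 6 -6 N
3 15/68 3/8 21/272 3/16 6 -5 W
4 20/87 60/229 320/19923 30/229 5 -5 S
final 5 -6 E

n=0: pose=(5,-5,S); sL=20/87, sR=60/229; mL=320/19923, mR=30/229; mL+mR=2930/19923 → advance +1; mR−mL=10/87 → turn +1·90°
n=1: pose=(5,-6,E); sL=30/97, sR=30/157; mL=-900/15229, mR=15/157; mL+mR=555/15229 → advance +1; mR−mL=15/97 → turn +1·90°
n=2: pose=(6,-6,N); sL=12/41, sR=12/49; mL=-48/2009, mR=6/49; mL+mR=198/2009 → advance +1; mR−mL=6/41 → turn +1·90°
n=3: pose=(6,-5,W); sL=15/68, sR=3/8; mL=21/272, mR=3/16; mL+mR=9/34 → advance +1; mR−mL=15/136 → turn +1·90°
n=4: pose=(5,-5,S); sL=20/87, sR=60/229; mL=320/19923, mR=30/229; mL+mR=2930/19923 → advance +1; mR−mL=10/87 → turn +1·90°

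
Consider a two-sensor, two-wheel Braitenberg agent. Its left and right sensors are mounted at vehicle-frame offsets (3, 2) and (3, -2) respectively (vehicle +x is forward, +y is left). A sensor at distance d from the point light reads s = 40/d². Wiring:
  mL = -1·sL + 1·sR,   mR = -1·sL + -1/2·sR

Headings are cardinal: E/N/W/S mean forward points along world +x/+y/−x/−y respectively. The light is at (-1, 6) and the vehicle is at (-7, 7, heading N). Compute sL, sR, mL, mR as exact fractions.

1/2 5/4 3/4 -9/8

left sensor world pos  = (-9, 10); dL² = 80
right sensor world pos = (-5, 10); dR² = 32
sL = 40/80 = 1/2
sR = 40/32 = 5/4
mL = -1·sL + 1·sR = 3/4
mR = -1·sL + -1/2·sR = -9/8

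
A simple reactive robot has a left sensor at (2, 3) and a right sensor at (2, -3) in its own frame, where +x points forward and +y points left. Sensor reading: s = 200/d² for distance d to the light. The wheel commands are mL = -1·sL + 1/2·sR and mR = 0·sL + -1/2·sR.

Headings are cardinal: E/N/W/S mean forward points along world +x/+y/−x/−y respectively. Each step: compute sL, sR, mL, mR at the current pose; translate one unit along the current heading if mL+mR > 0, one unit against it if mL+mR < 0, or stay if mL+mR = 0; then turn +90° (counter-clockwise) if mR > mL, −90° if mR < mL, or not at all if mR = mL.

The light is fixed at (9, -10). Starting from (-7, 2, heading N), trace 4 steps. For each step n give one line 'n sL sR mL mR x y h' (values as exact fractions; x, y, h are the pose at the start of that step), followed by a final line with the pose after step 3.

0 200/557 40/73 -3460/40661 -20/73 -7 2 N
1 25/49 10/13 -80/637 -5/13 -7 1 E
2 200/277 200/481 -68500/133237 -100/481 -8 1 S
3 4/9 100/153 -2/17 -50/153 -8 2 E
final -9 2 S

n=0: pose=(-7,2,N); sL=200/557, sR=40/73; mL=-3460/40661, mR=-20/73; mL+mR=-200/557 → advance -1; mR−mL=-7680/40661 → turn -1·90°
n=1: pose=(-7,1,E); sL=25/49, sR=10/13; mL=-80/637, mR=-5/13; mL+mR=-25/49 → advance -1; mR−mL=-165/637 → turn -1·90°
n=2: pose=(-8,1,S); sL=200/277, sR=200/481; mL=-68500/133237, mR=-100/481; mL+mR=-200/277 → advance -1; mR−mL=40800/133237 → turn +1·90°
n=3: pose=(-8,2,E); sL=4/9, sR=100/153; mL=-2/17, mR=-50/153; mL+mR=-4/9 → advance -1; mR−mL=-32/153 → turn -1·90°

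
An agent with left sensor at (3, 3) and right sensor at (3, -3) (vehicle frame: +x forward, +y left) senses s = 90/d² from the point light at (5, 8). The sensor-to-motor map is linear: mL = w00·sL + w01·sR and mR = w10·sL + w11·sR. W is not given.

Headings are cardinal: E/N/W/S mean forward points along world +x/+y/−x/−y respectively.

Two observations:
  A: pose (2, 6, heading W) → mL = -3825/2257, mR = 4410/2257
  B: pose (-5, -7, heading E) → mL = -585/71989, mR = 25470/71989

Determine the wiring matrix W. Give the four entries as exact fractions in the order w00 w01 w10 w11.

obs A: pose=(2,6,W) → sL=90/61, sR=90/37, mL=-3825/2257, mR=4410/2257
obs B: pose=(-5,-7,E) → sL=90/193, sR=90/373, mL=-585/71989, mR=25470/71989
sensor matrix S = [[90/61, 90/37], [90/193, 90/373]]; det S = -126457200/162479173
solve [mL_A; mL_B] = S·[w00; w01] and [mR_A; mR_B] = S·[w10; w11]:
  w00 = 1/2, w01 = -1, w10 = 1/2, w11 = 1/2

1/2 -1 1/2 1/2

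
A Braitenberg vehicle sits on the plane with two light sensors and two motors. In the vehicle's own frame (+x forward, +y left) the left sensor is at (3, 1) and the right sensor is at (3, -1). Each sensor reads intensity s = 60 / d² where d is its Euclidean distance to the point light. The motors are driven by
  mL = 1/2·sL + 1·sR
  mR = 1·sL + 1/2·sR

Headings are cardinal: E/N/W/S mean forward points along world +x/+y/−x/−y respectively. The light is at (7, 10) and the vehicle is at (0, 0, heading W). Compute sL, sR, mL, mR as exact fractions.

60/221 60/181 18690/40001 17490/40001

left sensor world pos  = (-3, -1); dL² = 221
right sensor world pos = (-3, 1); dR² = 181
sL = 60/221 = 60/221
sR = 60/181 = 60/181
mL = 1/2·sL + 1·sR = 18690/40001
mR = 1·sL + 1/2·sR = 17490/40001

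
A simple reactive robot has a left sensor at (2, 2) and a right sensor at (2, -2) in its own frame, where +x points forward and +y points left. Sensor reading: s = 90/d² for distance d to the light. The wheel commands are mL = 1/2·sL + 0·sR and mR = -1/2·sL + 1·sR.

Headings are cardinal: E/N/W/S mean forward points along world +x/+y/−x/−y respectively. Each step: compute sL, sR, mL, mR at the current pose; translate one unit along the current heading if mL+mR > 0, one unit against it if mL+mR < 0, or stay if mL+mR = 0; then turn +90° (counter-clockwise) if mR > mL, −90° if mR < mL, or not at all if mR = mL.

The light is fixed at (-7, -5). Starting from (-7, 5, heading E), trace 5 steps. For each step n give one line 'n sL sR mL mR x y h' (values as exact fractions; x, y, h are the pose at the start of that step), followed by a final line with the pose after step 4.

n=0: pose=(-7,5,E); sL=45/74, sR=45/34; mL=45/148, mR=2565/2516; mL+mR=45/34 → advance +1; mR−mL=450/629 → turn +1·90°
n=1: pose=(-6,5,N); sL=18/29, sR=10/17; mL=9/29, mR=137/493; mL+mR=10/17 → advance +1; mR−mL=-16/493 → turn -1·90°
n=2: pose=(-6,6,E); sL=45/89, sR=1; mL=45/178, mR=133/178; mL+mR=1 → advance +1; mR−mL=44/89 → turn +1·90°
n=3: pose=(-5,6,N); sL=90/169, sR=18/37; mL=45/169, mR=1377/6253; mL+mR=18/37 → advance +1; mR−mL=-288/6253 → turn -1·90°
n=4: pose=(-5,7,E); sL=45/106, sR=45/58; mL=45/212, mR=3465/6148; mL+mR=45/58 → advance +1; mR−mL=540/1537 → turn +1·90°

0 45/74 45/34 45/148 2565/2516 -7 5 E
1 18/29 10/17 9/29 137/493 -6 5 N
2 45/89 1 45/178 133/178 -6 6 E
3 90/169 18/37 45/169 1377/6253 -5 6 N
4 45/106 45/58 45/212 3465/6148 -5 7 E
final -4 7 N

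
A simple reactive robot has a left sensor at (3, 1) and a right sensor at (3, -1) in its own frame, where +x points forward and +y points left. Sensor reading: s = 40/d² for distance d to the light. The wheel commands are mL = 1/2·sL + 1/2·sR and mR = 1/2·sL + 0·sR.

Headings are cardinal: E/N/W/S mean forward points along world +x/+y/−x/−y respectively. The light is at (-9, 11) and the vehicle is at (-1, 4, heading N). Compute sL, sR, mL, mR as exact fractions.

left sensor world pos  = (-2, 7); dL² = 65
right sensor world pos = (0, 7); dR² = 97
sL = 40/65 = 8/13
sR = 40/97 = 40/97
mL = 1/2·sL + 1/2·sR = 648/1261
mR = 1/2·sL + 0·sR = 4/13

8/13 40/97 648/1261 4/13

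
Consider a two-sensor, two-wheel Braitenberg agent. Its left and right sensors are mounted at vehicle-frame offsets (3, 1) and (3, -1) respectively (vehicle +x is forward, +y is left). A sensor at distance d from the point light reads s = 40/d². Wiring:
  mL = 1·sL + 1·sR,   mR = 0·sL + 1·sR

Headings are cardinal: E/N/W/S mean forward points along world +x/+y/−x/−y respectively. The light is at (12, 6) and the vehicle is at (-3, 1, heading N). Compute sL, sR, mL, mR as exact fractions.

left sensor world pos  = (-4, 4); dL² = 260
right sensor world pos = (-2, 4); dR² = 200
sL = 40/260 = 2/13
sR = 40/200 = 1/5
mL = 1·sL + 1·sR = 23/65
mR = 0·sL + 1·sR = 1/5

2/13 1/5 23/65 1/5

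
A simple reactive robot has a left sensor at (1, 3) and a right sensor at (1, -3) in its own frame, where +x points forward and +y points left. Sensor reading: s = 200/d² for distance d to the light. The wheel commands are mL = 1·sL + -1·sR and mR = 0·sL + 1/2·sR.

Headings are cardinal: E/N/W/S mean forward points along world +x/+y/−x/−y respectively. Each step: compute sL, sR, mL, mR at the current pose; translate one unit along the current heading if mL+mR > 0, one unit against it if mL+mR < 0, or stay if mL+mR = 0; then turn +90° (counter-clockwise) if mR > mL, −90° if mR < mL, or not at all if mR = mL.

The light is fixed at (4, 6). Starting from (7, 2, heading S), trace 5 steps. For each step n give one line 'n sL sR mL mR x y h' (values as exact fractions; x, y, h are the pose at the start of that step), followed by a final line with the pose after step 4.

n=0: pose=(7,2,S); sL=200/61, sR=8; mL=-288/61, mR=4; mL+mR=-44/61 → advance -1; mR−mL=532/61 → turn +1·90°
n=1: pose=(7,3,E); sL=25/2, sR=50/13; mL=225/26, mR=25/13; mL+mR=275/26 → advance +1; mR−mL=-175/26 → turn -1·90°
n=2: pose=(8,3,S); sL=40/13, sR=200/17; mL=-1920/221, mR=100/17; mL+mR=-620/221 → advance -1; mR−mL=3220/221 → turn +1·90°
n=3: pose=(8,4,E); sL=100/13, sR=4; mL=48/13, mR=2; mL+mR=74/13 → advance +1; mR−mL=-22/13 → turn -1·90°
n=4: pose=(9,4,S); sL=200/73, sR=200/13; mL=-12000/949, mR=100/13; mL+mR=-4700/949 → advance -1; mR−mL=19300/949 → turn +1·90°

0 200/61 8 -288/61 4 7 2 S
1 25/2 50/13 225/26 25/13 7 3 E
2 40/13 200/17 -1920/221 100/17 8 3 S
3 100/13 4 48/13 2 8 4 E
4 200/73 200/13 -12000/949 100/13 9 4 S
final 9 5 E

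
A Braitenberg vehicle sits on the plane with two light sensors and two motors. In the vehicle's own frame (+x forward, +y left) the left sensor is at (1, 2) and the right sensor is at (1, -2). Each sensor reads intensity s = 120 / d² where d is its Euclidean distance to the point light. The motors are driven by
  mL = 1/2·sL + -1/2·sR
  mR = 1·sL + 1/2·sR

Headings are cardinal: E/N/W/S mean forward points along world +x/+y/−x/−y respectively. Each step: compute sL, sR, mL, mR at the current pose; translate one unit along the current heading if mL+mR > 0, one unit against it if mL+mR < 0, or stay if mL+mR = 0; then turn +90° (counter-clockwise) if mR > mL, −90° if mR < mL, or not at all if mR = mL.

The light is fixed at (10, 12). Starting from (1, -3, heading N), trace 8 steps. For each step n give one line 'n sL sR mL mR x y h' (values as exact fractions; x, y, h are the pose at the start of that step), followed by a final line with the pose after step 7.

n=0: pose=(1,-3,N); sL=120/317, sR=24/49; mL=-864/15533, mR=9684/15533; mL+mR=180/317 → advance +1; mR−mL=10548/15533 → turn +1·90°
n=1: pose=(1,-2,W); sL=30/89, sR=30/61; mL=-420/5429, mR=3165/5429; mL+mR=45/89 → advance +1; mR−mL=3585/5429 → turn +1·90°
n=2: pose=(0,-2,S); sL=120/289, sR=40/123; mL=1600/35547, mR=20540/35547; mL+mR=180/289 → advance +1; mR−mL=18940/35547 → turn +1·90°
n=3: pose=(0,-3,E); sL=12/25, sR=12/37; mL=72/925, mR=594/925; mL+mR=18/25 → advance +1; mR−mL=522/925 → turn +1·90°
n=4: pose=(1,-3,N); sL=120/317, sR=24/49; mL=-864/15533, mR=9684/15533; mL+mR=180/317 → advance +1; mR−mL=10548/15533 → turn +1·90°
n=5: pose=(1,-2,W); sL=30/89, sR=30/61; mL=-420/5429, mR=3165/5429; mL+mR=45/89 → advance +1; mR−mL=3585/5429 → turn +1·90°
n=6: pose=(0,-2,S); sL=120/289, sR=40/123; mL=1600/35547, mR=20540/35547; mL+mR=180/289 → advance +1; mR−mL=18940/35547 → turn +1·90°
n=7: pose=(0,-3,E); sL=12/25, sR=12/37; mL=72/925, mR=594/925; mL+mR=18/25 → advance +1; mR−mL=522/925 → turn +1·90°

0 120/317 24/49 -864/15533 9684/15533 1 -3 N
1 30/89 30/61 -420/5429 3165/5429 1 -2 W
2 120/289 40/123 1600/35547 20540/35547 0 -2 S
3 12/25 12/37 72/925 594/925 0 -3 E
4 120/317 24/49 -864/15533 9684/15533 1 -3 N
5 30/89 30/61 -420/5429 3165/5429 1 -2 W
6 120/289 40/123 1600/35547 20540/35547 0 -2 S
7 12/25 12/37 72/925 594/925 0 -3 E
final 1 -3 N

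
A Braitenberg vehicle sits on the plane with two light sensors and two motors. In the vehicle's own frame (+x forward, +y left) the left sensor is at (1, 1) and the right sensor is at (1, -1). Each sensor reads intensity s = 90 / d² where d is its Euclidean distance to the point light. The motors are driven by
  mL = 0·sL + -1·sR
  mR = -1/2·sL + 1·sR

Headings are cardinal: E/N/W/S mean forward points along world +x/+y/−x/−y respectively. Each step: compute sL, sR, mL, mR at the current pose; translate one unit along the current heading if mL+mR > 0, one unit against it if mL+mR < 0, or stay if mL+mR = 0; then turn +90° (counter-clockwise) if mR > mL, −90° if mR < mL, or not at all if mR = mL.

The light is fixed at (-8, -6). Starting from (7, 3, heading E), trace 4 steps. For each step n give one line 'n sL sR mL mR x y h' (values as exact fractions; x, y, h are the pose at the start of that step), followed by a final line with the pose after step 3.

n=0: pose=(7,3,E); sL=45/178, sR=9/32; mL=-9/32, mR=441/2848; mL+mR=-45/356 → advance -1; mR−mL=621/1424 → turn +1·90°
n=1: pose=(6,3,N); sL=90/269, sR=18/65; mL=-18/65, mR=1917/17485; mL+mR=-45/269 → advance -1; mR−mL=6759/17485 → turn +1·90°
n=2: pose=(6,2,W); sL=45/109, sR=9/25; mL=-9/25, mR=837/5450; mL+mR=-45/218 → advance -1; mR−mL=2799/5450 → turn +1·90°
n=3: pose=(7,2,S); sL=18/61, sR=18/49; mL=-18/49, mR=657/2989; mL+mR=-9/61 → advance -1; mR−mL=1755/2989 → turn +1·90°

0 45/178 9/32 -9/32 441/2848 7 3 E
1 90/269 18/65 -18/65 1917/17485 6 3 N
2 45/109 9/25 -9/25 837/5450 6 2 W
3 18/61 18/49 -18/49 657/2989 7 2 S
final 7 3 E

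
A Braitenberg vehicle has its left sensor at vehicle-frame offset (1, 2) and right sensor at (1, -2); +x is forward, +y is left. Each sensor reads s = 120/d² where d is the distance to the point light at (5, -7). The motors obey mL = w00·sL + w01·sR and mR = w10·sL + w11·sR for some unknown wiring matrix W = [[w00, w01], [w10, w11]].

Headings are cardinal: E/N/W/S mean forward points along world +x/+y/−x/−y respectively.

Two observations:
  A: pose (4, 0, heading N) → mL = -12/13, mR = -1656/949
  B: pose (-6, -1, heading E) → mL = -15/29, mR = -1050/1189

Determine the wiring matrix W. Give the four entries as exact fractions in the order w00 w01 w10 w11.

0 -1/2 -1/2 -1/2

obs A: pose=(4,0,N) → sL=120/73, sR=24/13, mL=-12/13, mR=-1656/949
obs B: pose=(-6,-1,E) → sL=30/41, sR=30/29, mL=-15/29, mR=-1050/1189
sensor matrix S = [[120/73, 24/13], [30/41, 30/29]]; det S = 394560/1128361
solve [mL_A; mL_B] = S·[w00; w01] and [mR_A; mR_B] = S·[w10; w11]:
  w00 = 0, w01 = -1/2, w10 = -1/2, w11 = -1/2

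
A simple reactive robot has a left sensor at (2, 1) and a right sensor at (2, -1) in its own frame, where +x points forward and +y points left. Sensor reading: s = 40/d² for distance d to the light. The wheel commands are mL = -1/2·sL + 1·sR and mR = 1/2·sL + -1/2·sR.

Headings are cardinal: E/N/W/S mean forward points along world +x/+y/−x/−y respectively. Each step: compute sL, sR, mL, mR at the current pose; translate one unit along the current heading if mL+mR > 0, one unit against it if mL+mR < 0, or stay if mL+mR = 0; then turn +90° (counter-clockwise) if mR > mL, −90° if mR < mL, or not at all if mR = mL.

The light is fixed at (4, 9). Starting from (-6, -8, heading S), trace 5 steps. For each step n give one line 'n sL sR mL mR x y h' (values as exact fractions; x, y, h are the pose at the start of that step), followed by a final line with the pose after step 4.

0 20/221 20/241 2010/53261 200/53261 -6 -8 S
1 8/101 40/433 2308/43733 -288/43733 -6 -9 W
2 1/10 10/89 111/1780 -11/1780 -7 -9 N
3 40/337 8/81 1076/27297 272/27297 -7 -8 E
4 20/221 20/241 2010/53261 200/53261 -6 -8 S
final -6 -9 W

n=0: pose=(-6,-8,S); sL=20/221, sR=20/241; mL=2010/53261, mR=200/53261; mL+mR=10/241 → advance +1; mR−mL=-1810/53261 → turn -1·90°
n=1: pose=(-6,-9,W); sL=8/101, sR=40/433; mL=2308/43733, mR=-288/43733; mL+mR=20/433 → advance +1; mR−mL=-2596/43733 → turn -1·90°
n=2: pose=(-7,-9,N); sL=1/10, sR=10/89; mL=111/1780, mR=-11/1780; mL+mR=5/89 → advance +1; mR−mL=-61/890 → turn -1·90°
n=3: pose=(-7,-8,E); sL=40/337, sR=8/81; mL=1076/27297, mR=272/27297; mL+mR=4/81 → advance +1; mR−mL=-268/9099 → turn -1·90°
n=4: pose=(-6,-8,S); sL=20/221, sR=20/241; mL=2010/53261, mR=200/53261; mL+mR=10/241 → advance +1; mR−mL=-1810/53261 → turn -1·90°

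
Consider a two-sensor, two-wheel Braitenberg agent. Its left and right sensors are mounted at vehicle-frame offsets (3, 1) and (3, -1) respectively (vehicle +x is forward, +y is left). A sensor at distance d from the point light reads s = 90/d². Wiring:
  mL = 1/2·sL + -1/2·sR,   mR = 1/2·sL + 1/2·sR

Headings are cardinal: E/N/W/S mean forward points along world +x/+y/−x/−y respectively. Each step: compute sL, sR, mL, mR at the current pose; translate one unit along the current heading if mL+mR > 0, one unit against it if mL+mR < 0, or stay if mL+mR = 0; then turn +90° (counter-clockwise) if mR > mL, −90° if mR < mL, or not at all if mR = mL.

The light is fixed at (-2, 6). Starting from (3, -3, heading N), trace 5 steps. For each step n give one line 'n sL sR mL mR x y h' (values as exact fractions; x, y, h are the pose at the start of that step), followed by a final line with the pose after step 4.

0 45/26 5/4 25/104 155/104 3 -3 N
1 18/17 90/53 -288/901 1242/901 3 -2 W
2 45/73 9/13 -36/949 621/949 2 -2 S
3 90/113 90/149 1620/16837 11790/16837 2 -3 E
4 45/26 5/4 25/104 155/104 3 -3 N
final 3 -2 W

n=0: pose=(3,-3,N); sL=45/26, sR=5/4; mL=25/104, mR=155/104; mL+mR=45/26 → advance +1; mR−mL=5/4 → turn +1·90°
n=1: pose=(3,-2,W); sL=18/17, sR=90/53; mL=-288/901, mR=1242/901; mL+mR=18/17 → advance +1; mR−mL=90/53 → turn +1·90°
n=2: pose=(2,-2,S); sL=45/73, sR=9/13; mL=-36/949, mR=621/949; mL+mR=45/73 → advance +1; mR−mL=9/13 → turn +1·90°
n=3: pose=(2,-3,E); sL=90/113, sR=90/149; mL=1620/16837, mR=11790/16837; mL+mR=90/113 → advance +1; mR−mL=90/149 → turn +1·90°
n=4: pose=(3,-3,N); sL=45/26, sR=5/4; mL=25/104, mR=155/104; mL+mR=45/26 → advance +1; mR−mL=5/4 → turn +1·90°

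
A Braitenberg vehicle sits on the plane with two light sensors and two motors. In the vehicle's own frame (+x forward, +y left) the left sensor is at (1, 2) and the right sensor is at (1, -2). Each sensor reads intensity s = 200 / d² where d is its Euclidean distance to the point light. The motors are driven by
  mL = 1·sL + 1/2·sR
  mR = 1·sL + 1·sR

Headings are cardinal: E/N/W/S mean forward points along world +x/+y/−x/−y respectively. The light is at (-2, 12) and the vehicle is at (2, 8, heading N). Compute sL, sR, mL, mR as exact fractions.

left sensor world pos  = (0, 9); dL² = 13
right sensor world pos = (4, 9); dR² = 45
sL = 200/13 = 200/13
sR = 200/45 = 40/9
mL = 1·sL + 1/2·sR = 2060/117
mR = 1·sL + 1·sR = 2320/117

200/13 40/9 2060/117 2320/117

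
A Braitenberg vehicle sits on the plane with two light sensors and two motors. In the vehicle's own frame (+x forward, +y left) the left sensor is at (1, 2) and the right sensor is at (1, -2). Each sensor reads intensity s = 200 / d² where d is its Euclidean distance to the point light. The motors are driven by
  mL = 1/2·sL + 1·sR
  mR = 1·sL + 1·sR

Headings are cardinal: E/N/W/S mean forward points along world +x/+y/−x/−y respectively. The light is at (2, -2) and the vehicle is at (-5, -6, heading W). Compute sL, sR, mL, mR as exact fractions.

left sensor world pos  = (-6, -8); dL² = 100
right sensor world pos = (-6, -4); dR² = 68
sL = 200/100 = 2
sR = 200/68 = 50/17
mL = 1/2·sL + 1·sR = 67/17
mR = 1·sL + 1·sR = 84/17

2 50/17 67/17 84/17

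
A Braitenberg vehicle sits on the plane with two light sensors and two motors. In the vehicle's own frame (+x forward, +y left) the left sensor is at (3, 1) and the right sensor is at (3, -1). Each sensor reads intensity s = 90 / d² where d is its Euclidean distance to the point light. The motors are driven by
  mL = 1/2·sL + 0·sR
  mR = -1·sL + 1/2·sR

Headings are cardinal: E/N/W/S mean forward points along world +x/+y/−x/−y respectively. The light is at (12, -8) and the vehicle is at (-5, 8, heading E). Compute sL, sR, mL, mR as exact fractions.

18/97 90/421 9/97 -3213/40837

left sensor world pos  = (-2, 9); dL² = 485
right sensor world pos = (-2, 7); dR² = 421
sL = 90/485 = 18/97
sR = 90/421 = 90/421
mL = 1/2·sL + 0·sR = 9/97
mR = -1·sL + 1/2·sR = -3213/40837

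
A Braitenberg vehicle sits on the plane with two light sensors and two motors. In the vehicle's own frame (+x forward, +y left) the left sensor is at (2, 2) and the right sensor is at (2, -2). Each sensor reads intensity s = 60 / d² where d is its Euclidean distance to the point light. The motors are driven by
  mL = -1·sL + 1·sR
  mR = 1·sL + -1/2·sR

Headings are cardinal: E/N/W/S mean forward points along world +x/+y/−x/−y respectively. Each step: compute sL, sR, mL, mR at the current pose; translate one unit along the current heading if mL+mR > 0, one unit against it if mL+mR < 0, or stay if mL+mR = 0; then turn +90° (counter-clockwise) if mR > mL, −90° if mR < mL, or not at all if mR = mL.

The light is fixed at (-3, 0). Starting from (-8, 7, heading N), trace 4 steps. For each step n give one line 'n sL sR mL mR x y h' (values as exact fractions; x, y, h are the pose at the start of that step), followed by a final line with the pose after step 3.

0 6/13 2/3 8/39 5/39 -8 7 N
1 60/109 4/3 256/327 -38/327 -8 8 E
2 3/2 5/6 -2/3 13/12 -7 8 S
3 12/17 60/29 672/493 -162/493 -7 7 E
final -6 7 S

n=0: pose=(-8,7,N); sL=6/13, sR=2/3; mL=8/39, mR=5/39; mL+mR=1/3 → advance +1; mR−mL=-1/13 → turn -1·90°
n=1: pose=(-8,8,E); sL=60/109, sR=4/3; mL=256/327, mR=-38/327; mL+mR=2/3 → advance +1; mR−mL=-98/109 → turn -1·90°
n=2: pose=(-7,8,S); sL=3/2, sR=5/6; mL=-2/3, mR=13/12; mL+mR=5/12 → advance +1; mR−mL=7/4 → turn +1·90°
n=3: pose=(-7,7,E); sL=12/17, sR=60/29; mL=672/493, mR=-162/493; mL+mR=30/29 → advance +1; mR−mL=-834/493 → turn -1·90°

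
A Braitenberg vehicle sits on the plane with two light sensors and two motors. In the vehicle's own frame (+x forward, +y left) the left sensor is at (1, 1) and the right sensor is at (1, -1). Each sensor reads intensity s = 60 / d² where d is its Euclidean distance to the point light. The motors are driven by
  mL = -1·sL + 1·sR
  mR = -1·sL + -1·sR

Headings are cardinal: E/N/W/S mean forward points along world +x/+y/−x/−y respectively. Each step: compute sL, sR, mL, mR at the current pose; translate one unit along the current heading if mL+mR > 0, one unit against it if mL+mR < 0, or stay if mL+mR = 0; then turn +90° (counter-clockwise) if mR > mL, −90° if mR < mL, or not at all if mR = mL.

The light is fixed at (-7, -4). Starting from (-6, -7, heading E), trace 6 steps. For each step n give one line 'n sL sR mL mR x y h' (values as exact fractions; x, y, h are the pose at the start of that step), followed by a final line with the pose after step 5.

0 15/2 3 -9/2 -21/2 -6 -7 E
1 60/17 60/17 0 -120/17 -7 -7 S
2 6 30 24 -36 -7 -6 W
3 60 12 -48 -72 -6 -6 N
4 15/2 3 -9/2 -21/2 -6 -7 E
5 60/17 60/17 0 -120/17 -7 -7 S
final -7 -6 W

n=0: pose=(-6,-7,E); sL=15/2, sR=3; mL=-9/2, mR=-21/2; mL+mR=-15 → advance -1; mR−mL=-6 → turn -1·90°
n=1: pose=(-7,-7,S); sL=60/17, sR=60/17; mL=0, mR=-120/17; mL+mR=-120/17 → advance -1; mR−mL=-120/17 → turn -1·90°
n=2: pose=(-7,-6,W); sL=6, sR=30; mL=24, mR=-36; mL+mR=-12 → advance -1; mR−mL=-60 → turn -1·90°
n=3: pose=(-6,-6,N); sL=60, sR=12; mL=-48, mR=-72; mL+mR=-120 → advance -1; mR−mL=-24 → turn -1·90°
n=4: pose=(-6,-7,E); sL=15/2, sR=3; mL=-9/2, mR=-21/2; mL+mR=-15 → advance -1; mR−mL=-6 → turn -1·90°
n=5: pose=(-7,-7,S); sL=60/17, sR=60/17; mL=0, mR=-120/17; mL+mR=-120/17 → advance -1; mR−mL=-120/17 → turn -1·90°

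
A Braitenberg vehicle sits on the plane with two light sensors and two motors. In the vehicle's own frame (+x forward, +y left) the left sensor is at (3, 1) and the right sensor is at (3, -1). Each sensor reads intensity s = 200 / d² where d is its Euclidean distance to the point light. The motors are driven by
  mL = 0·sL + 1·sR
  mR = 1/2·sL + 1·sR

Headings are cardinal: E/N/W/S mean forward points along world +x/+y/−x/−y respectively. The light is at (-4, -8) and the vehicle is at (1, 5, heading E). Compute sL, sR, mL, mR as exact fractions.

10/13 25/26 25/26 35/26

left sensor world pos  = (4, 6); dL² = 260
right sensor world pos = (4, 4); dR² = 208
sL = 200/260 = 10/13
sR = 200/208 = 25/26
mL = 0·sL + 1·sR = 25/26
mR = 1/2·sL + 1·sR = 35/26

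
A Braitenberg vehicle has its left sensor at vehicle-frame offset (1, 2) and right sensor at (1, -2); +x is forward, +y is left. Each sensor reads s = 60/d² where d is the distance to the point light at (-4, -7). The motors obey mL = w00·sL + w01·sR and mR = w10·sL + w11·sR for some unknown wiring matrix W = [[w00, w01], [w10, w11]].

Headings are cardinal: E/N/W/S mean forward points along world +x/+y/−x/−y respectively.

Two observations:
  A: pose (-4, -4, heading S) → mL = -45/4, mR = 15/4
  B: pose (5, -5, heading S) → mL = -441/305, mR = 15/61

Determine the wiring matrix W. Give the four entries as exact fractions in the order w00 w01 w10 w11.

-1/2 -1 1/2 0

obs A: pose=(-4,-4,S) → sL=15/2, sR=15/2, mL=-45/4, mR=15/4
obs B: pose=(5,-5,S) → sL=30/61, sR=6/5, mL=-441/305, mR=15/61
sensor matrix S = [[15/2, 15/2], [30/61, 6/5]]; det S = 324/61
solve [mL_A; mL_B] = S·[w00; w01] and [mR_A; mR_B] = S·[w10; w11]:
  w00 = -1/2, w01 = -1, w10 = 1/2, w11 = 0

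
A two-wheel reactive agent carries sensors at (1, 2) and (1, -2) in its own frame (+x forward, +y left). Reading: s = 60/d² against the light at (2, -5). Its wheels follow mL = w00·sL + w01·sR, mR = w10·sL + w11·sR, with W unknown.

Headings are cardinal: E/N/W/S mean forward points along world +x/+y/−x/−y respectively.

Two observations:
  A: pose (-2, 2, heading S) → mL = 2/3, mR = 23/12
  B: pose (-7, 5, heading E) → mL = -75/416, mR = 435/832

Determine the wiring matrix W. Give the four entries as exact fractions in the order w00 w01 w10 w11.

obs A: pose=(-2,2,S) → sL=3/2, sR=5/6, mL=2/3, mR=23/12
obs B: pose=(-7,5,E) → sL=15/52, sR=15/32, mL=-75/416, mR=435/832
sensor matrix S = [[3/2, 5/6], [15/52, 15/32]]; det S = 385/832
solve [mL_A; mL_B] = S·[w00; w01] and [mR_A; mR_B] = S·[w10; w11]:
  w00 = 1, w01 = -1, w10 = 1, w11 = 1/2

1 -1 1 1/2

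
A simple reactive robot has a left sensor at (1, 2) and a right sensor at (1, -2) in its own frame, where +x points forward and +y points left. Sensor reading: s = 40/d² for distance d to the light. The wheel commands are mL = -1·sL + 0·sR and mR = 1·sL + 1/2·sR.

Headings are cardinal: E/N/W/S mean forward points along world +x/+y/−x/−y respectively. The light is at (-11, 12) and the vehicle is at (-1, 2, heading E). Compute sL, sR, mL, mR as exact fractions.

left sensor world pos  = (0, 4); dL² = 185
right sensor world pos = (0, 0); dR² = 265
sL = 40/185 = 8/37
sR = 40/265 = 8/53
mL = -1·sL + 0·sR = -8/37
mR = 1·sL + 1/2·sR = 572/1961

8/37 8/53 -8/37 572/1961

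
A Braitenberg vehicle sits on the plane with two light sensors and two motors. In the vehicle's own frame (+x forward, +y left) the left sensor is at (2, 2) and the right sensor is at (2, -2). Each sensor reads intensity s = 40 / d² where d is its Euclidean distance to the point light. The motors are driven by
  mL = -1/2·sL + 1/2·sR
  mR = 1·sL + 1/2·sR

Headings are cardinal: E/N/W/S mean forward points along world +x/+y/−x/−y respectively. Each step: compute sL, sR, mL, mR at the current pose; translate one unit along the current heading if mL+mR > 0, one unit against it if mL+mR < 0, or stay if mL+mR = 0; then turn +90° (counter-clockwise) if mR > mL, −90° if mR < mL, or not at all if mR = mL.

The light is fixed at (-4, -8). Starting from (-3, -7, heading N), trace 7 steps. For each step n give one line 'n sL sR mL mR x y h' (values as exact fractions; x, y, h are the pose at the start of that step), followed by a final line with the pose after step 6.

0 4 20/9 -8/9 46/9 -3 -7 N
1 40 40/17 -320/17 700/17 -3 -6 W
2 10 10 0 15 -4 -6 S
3 40/13 8 32/13 92/13 -4 -7 E
4 4 20/9 -8/9 46/9 -3 -7 N
5 40 40/17 -320/17 700/17 -3 -6 W
6 10 10 0 15 -4 -6 S
final -4 -7 E

n=0: pose=(-3,-7,N); sL=4, sR=20/9; mL=-8/9, mR=46/9; mL+mR=38/9 → advance +1; mR−mL=6 → turn +1·90°
n=1: pose=(-3,-6,W); sL=40, sR=40/17; mL=-320/17, mR=700/17; mL+mR=380/17 → advance +1; mR−mL=60 → turn +1·90°
n=2: pose=(-4,-6,S); sL=10, sR=10; mL=0, mR=15; mL+mR=15 → advance +1; mR−mL=15 → turn +1·90°
n=3: pose=(-4,-7,E); sL=40/13, sR=8; mL=32/13, mR=92/13; mL+mR=124/13 → advance +1; mR−mL=60/13 → turn +1·90°
n=4: pose=(-3,-7,N); sL=4, sR=20/9; mL=-8/9, mR=46/9; mL+mR=38/9 → advance +1; mR−mL=6 → turn +1·90°
n=5: pose=(-3,-6,W); sL=40, sR=40/17; mL=-320/17, mR=700/17; mL+mR=380/17 → advance +1; mR−mL=60 → turn +1·90°
n=6: pose=(-4,-6,S); sL=10, sR=10; mL=0, mR=15; mL+mR=15 → advance +1; mR−mL=15 → turn +1·90°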